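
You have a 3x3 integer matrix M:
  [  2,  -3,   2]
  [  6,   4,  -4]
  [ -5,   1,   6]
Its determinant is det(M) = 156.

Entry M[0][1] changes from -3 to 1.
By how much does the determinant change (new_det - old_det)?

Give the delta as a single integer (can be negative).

Answer: -64

Derivation:
Cofactor C_01 = -16
Entry delta = 1 - -3 = 4
Det delta = entry_delta * cofactor = 4 * -16 = -64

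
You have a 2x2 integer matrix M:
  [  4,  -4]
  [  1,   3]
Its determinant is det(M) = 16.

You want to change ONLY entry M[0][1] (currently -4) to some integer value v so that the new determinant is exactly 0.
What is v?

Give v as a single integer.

det is linear in entry M[0][1]: det = old_det + (v - -4) * C_01
Cofactor C_01 = -1
Want det = 0: 16 + (v - -4) * -1 = 0
  (v - -4) = -16 / -1 = 16
  v = -4 + (16) = 12

Answer: 12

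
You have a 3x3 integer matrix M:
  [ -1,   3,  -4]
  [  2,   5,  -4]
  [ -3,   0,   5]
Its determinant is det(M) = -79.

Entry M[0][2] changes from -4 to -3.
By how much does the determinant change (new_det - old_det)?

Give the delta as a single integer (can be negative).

Answer: 15

Derivation:
Cofactor C_02 = 15
Entry delta = -3 - -4 = 1
Det delta = entry_delta * cofactor = 1 * 15 = 15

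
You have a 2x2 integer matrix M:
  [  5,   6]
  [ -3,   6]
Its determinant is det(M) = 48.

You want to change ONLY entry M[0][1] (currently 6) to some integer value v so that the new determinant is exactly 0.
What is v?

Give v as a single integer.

Answer: -10

Derivation:
det is linear in entry M[0][1]: det = old_det + (v - 6) * C_01
Cofactor C_01 = 3
Want det = 0: 48 + (v - 6) * 3 = 0
  (v - 6) = -48 / 3 = -16
  v = 6 + (-16) = -10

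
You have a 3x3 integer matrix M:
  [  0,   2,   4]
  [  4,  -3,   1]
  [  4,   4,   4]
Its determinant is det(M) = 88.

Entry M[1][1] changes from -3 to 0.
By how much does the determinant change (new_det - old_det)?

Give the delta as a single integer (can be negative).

Answer: -48

Derivation:
Cofactor C_11 = -16
Entry delta = 0 - -3 = 3
Det delta = entry_delta * cofactor = 3 * -16 = -48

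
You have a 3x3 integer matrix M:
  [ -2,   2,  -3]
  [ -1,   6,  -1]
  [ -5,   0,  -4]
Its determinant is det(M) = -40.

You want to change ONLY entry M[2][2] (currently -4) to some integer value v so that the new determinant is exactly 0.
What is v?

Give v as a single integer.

Answer: -8

Derivation:
det is linear in entry M[2][2]: det = old_det + (v - -4) * C_22
Cofactor C_22 = -10
Want det = 0: -40 + (v - -4) * -10 = 0
  (v - -4) = 40 / -10 = -4
  v = -4 + (-4) = -8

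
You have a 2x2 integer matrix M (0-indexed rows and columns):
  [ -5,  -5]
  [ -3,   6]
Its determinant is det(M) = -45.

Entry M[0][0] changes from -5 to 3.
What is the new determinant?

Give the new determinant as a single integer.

Answer: 3

Derivation:
det is linear in row 0: changing M[0][0] by delta changes det by delta * cofactor(0,0).
Cofactor C_00 = (-1)^(0+0) * minor(0,0) = 6
Entry delta = 3 - -5 = 8
Det delta = 8 * 6 = 48
New det = -45 + 48 = 3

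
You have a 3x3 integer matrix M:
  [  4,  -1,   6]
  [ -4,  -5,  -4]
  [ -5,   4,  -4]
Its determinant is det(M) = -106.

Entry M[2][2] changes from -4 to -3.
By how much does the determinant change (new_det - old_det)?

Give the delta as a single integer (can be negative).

Cofactor C_22 = -24
Entry delta = -3 - -4 = 1
Det delta = entry_delta * cofactor = 1 * -24 = -24

Answer: -24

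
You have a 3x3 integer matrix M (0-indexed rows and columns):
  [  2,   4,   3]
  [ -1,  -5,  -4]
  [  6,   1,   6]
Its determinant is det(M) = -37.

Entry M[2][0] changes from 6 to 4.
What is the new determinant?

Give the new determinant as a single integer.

det is linear in row 2: changing M[2][0] by delta changes det by delta * cofactor(2,0).
Cofactor C_20 = (-1)^(2+0) * minor(2,0) = -1
Entry delta = 4 - 6 = -2
Det delta = -2 * -1 = 2
New det = -37 + 2 = -35

Answer: -35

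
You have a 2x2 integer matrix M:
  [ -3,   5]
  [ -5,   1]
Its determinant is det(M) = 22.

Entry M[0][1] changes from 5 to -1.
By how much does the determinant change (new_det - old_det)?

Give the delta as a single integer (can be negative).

Answer: -30

Derivation:
Cofactor C_01 = 5
Entry delta = -1 - 5 = -6
Det delta = entry_delta * cofactor = -6 * 5 = -30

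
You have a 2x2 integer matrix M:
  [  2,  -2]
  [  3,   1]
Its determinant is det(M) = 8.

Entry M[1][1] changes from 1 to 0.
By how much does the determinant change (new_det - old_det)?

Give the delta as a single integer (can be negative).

Answer: -2

Derivation:
Cofactor C_11 = 2
Entry delta = 0 - 1 = -1
Det delta = entry_delta * cofactor = -1 * 2 = -2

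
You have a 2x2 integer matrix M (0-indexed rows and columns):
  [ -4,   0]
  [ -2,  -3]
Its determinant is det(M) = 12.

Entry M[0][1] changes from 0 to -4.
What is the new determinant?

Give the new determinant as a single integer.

Answer: 4

Derivation:
det is linear in row 0: changing M[0][1] by delta changes det by delta * cofactor(0,1).
Cofactor C_01 = (-1)^(0+1) * minor(0,1) = 2
Entry delta = -4 - 0 = -4
Det delta = -4 * 2 = -8
New det = 12 + -8 = 4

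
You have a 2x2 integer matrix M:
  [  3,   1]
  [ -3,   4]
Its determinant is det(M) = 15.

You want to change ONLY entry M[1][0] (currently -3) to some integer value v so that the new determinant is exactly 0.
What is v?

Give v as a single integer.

det is linear in entry M[1][0]: det = old_det + (v - -3) * C_10
Cofactor C_10 = -1
Want det = 0: 15 + (v - -3) * -1 = 0
  (v - -3) = -15 / -1 = 15
  v = -3 + (15) = 12

Answer: 12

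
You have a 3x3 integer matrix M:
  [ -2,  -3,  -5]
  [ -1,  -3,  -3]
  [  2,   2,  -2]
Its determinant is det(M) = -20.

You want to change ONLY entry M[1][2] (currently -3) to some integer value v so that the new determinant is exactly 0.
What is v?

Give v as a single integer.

Answer: -13

Derivation:
det is linear in entry M[1][2]: det = old_det + (v - -3) * C_12
Cofactor C_12 = -2
Want det = 0: -20 + (v - -3) * -2 = 0
  (v - -3) = 20 / -2 = -10
  v = -3 + (-10) = -13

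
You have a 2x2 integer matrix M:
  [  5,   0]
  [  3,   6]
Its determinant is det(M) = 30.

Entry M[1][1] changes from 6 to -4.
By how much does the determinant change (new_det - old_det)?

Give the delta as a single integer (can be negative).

Cofactor C_11 = 5
Entry delta = -4 - 6 = -10
Det delta = entry_delta * cofactor = -10 * 5 = -50

Answer: -50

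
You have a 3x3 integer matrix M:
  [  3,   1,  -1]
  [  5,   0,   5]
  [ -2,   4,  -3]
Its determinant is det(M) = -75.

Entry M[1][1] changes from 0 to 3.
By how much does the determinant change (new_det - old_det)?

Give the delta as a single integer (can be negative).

Cofactor C_11 = -11
Entry delta = 3 - 0 = 3
Det delta = entry_delta * cofactor = 3 * -11 = -33

Answer: -33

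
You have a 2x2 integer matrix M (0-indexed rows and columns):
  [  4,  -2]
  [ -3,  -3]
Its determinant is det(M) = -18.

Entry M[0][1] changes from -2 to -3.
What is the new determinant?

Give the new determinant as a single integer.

det is linear in row 0: changing M[0][1] by delta changes det by delta * cofactor(0,1).
Cofactor C_01 = (-1)^(0+1) * minor(0,1) = 3
Entry delta = -3 - -2 = -1
Det delta = -1 * 3 = -3
New det = -18 + -3 = -21

Answer: -21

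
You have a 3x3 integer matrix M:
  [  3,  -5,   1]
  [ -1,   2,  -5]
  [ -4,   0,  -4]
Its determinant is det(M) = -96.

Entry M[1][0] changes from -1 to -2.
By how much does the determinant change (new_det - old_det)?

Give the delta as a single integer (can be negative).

Answer: 20

Derivation:
Cofactor C_10 = -20
Entry delta = -2 - -1 = -1
Det delta = entry_delta * cofactor = -1 * -20 = 20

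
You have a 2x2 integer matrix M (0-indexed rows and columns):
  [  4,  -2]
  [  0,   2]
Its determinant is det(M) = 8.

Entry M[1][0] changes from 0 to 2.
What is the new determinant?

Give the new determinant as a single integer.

det is linear in row 1: changing M[1][0] by delta changes det by delta * cofactor(1,0).
Cofactor C_10 = (-1)^(1+0) * minor(1,0) = 2
Entry delta = 2 - 0 = 2
Det delta = 2 * 2 = 4
New det = 8 + 4 = 12

Answer: 12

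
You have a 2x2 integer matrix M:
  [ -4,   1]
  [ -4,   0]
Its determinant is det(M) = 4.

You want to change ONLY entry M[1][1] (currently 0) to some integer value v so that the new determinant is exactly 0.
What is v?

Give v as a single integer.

Answer: 1

Derivation:
det is linear in entry M[1][1]: det = old_det + (v - 0) * C_11
Cofactor C_11 = -4
Want det = 0: 4 + (v - 0) * -4 = 0
  (v - 0) = -4 / -4 = 1
  v = 0 + (1) = 1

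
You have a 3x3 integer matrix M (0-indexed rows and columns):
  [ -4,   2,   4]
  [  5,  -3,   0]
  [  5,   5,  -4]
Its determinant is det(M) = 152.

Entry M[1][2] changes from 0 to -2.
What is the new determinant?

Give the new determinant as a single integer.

det is linear in row 1: changing M[1][2] by delta changes det by delta * cofactor(1,2).
Cofactor C_12 = (-1)^(1+2) * minor(1,2) = 30
Entry delta = -2 - 0 = -2
Det delta = -2 * 30 = -60
New det = 152 + -60 = 92

Answer: 92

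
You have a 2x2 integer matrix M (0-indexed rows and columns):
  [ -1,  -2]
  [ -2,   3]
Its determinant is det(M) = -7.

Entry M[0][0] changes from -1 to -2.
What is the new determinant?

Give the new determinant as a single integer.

det is linear in row 0: changing M[0][0] by delta changes det by delta * cofactor(0,0).
Cofactor C_00 = (-1)^(0+0) * minor(0,0) = 3
Entry delta = -2 - -1 = -1
Det delta = -1 * 3 = -3
New det = -7 + -3 = -10

Answer: -10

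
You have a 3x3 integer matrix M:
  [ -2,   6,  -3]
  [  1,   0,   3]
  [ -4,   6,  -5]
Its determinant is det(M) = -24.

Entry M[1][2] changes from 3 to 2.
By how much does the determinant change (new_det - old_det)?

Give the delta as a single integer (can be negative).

Answer: 12

Derivation:
Cofactor C_12 = -12
Entry delta = 2 - 3 = -1
Det delta = entry_delta * cofactor = -1 * -12 = 12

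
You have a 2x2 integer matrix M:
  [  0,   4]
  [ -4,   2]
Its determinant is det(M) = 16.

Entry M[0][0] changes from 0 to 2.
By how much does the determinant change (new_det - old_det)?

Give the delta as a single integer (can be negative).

Answer: 4

Derivation:
Cofactor C_00 = 2
Entry delta = 2 - 0 = 2
Det delta = entry_delta * cofactor = 2 * 2 = 4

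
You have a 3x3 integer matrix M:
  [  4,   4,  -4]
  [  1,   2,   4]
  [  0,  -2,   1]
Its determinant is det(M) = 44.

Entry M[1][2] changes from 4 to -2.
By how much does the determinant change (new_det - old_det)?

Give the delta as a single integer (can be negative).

Answer: -48

Derivation:
Cofactor C_12 = 8
Entry delta = -2 - 4 = -6
Det delta = entry_delta * cofactor = -6 * 8 = -48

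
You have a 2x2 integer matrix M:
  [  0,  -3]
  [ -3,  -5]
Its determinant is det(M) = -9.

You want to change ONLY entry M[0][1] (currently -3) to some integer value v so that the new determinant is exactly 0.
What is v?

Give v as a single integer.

Answer: 0

Derivation:
det is linear in entry M[0][1]: det = old_det + (v - -3) * C_01
Cofactor C_01 = 3
Want det = 0: -9 + (v - -3) * 3 = 0
  (v - -3) = 9 / 3 = 3
  v = -3 + (3) = 0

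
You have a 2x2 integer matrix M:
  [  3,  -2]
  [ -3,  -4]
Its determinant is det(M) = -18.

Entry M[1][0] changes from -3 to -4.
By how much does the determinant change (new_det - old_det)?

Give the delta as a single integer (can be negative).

Cofactor C_10 = 2
Entry delta = -4 - -3 = -1
Det delta = entry_delta * cofactor = -1 * 2 = -2

Answer: -2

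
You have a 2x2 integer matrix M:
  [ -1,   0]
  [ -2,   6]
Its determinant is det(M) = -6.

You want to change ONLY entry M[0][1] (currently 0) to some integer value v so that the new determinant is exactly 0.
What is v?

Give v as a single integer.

Answer: 3

Derivation:
det is linear in entry M[0][1]: det = old_det + (v - 0) * C_01
Cofactor C_01 = 2
Want det = 0: -6 + (v - 0) * 2 = 0
  (v - 0) = 6 / 2 = 3
  v = 0 + (3) = 3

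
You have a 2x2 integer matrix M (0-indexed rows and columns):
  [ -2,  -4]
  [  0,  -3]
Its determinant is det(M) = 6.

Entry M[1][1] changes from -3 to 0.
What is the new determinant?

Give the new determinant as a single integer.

det is linear in row 1: changing M[1][1] by delta changes det by delta * cofactor(1,1).
Cofactor C_11 = (-1)^(1+1) * minor(1,1) = -2
Entry delta = 0 - -3 = 3
Det delta = 3 * -2 = -6
New det = 6 + -6 = 0

Answer: 0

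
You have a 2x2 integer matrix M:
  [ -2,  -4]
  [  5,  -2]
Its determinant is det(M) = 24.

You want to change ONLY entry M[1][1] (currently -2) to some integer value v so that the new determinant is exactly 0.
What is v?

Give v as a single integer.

det is linear in entry M[1][1]: det = old_det + (v - -2) * C_11
Cofactor C_11 = -2
Want det = 0: 24 + (v - -2) * -2 = 0
  (v - -2) = -24 / -2 = 12
  v = -2 + (12) = 10

Answer: 10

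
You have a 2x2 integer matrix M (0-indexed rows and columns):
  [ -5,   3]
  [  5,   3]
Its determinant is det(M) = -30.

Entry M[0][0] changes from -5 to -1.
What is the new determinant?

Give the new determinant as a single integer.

det is linear in row 0: changing M[0][0] by delta changes det by delta * cofactor(0,0).
Cofactor C_00 = (-1)^(0+0) * minor(0,0) = 3
Entry delta = -1 - -5 = 4
Det delta = 4 * 3 = 12
New det = -30 + 12 = -18

Answer: -18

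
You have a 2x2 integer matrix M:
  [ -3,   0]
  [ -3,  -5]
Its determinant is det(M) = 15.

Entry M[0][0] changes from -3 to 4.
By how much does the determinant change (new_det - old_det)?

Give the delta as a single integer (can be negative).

Answer: -35

Derivation:
Cofactor C_00 = -5
Entry delta = 4 - -3 = 7
Det delta = entry_delta * cofactor = 7 * -5 = -35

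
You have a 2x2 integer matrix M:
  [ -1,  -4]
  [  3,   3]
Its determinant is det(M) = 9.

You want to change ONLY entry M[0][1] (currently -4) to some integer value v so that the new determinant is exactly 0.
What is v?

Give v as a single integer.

Answer: -1

Derivation:
det is linear in entry M[0][1]: det = old_det + (v - -4) * C_01
Cofactor C_01 = -3
Want det = 0: 9 + (v - -4) * -3 = 0
  (v - -4) = -9 / -3 = 3
  v = -4 + (3) = -1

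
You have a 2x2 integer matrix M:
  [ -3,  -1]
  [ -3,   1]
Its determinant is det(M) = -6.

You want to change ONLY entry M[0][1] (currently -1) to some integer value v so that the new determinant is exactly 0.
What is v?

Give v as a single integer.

Answer: 1

Derivation:
det is linear in entry M[0][1]: det = old_det + (v - -1) * C_01
Cofactor C_01 = 3
Want det = 0: -6 + (v - -1) * 3 = 0
  (v - -1) = 6 / 3 = 2
  v = -1 + (2) = 1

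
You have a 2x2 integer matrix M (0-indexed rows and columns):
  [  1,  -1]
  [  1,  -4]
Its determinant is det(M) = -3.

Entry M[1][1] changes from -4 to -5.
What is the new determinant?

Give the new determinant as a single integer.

Answer: -4

Derivation:
det is linear in row 1: changing M[1][1] by delta changes det by delta * cofactor(1,1).
Cofactor C_11 = (-1)^(1+1) * minor(1,1) = 1
Entry delta = -5 - -4 = -1
Det delta = -1 * 1 = -1
New det = -3 + -1 = -4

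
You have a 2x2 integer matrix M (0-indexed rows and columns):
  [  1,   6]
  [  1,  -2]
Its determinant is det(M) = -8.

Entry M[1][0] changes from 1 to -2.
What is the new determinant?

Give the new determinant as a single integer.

Answer: 10

Derivation:
det is linear in row 1: changing M[1][0] by delta changes det by delta * cofactor(1,0).
Cofactor C_10 = (-1)^(1+0) * minor(1,0) = -6
Entry delta = -2 - 1 = -3
Det delta = -3 * -6 = 18
New det = -8 + 18 = 10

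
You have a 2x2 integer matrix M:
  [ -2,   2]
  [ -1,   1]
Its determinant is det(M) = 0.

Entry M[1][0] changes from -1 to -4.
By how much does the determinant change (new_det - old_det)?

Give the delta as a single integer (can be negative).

Answer: 6

Derivation:
Cofactor C_10 = -2
Entry delta = -4 - -1 = -3
Det delta = entry_delta * cofactor = -3 * -2 = 6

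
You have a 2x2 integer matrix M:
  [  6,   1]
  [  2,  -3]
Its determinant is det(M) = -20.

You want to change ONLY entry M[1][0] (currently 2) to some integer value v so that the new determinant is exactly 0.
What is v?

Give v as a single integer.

Answer: -18

Derivation:
det is linear in entry M[1][0]: det = old_det + (v - 2) * C_10
Cofactor C_10 = -1
Want det = 0: -20 + (v - 2) * -1 = 0
  (v - 2) = 20 / -1 = -20
  v = 2 + (-20) = -18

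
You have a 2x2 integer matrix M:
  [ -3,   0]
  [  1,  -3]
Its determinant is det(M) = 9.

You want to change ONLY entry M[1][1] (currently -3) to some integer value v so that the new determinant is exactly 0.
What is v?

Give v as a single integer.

det is linear in entry M[1][1]: det = old_det + (v - -3) * C_11
Cofactor C_11 = -3
Want det = 0: 9 + (v - -3) * -3 = 0
  (v - -3) = -9 / -3 = 3
  v = -3 + (3) = 0

Answer: 0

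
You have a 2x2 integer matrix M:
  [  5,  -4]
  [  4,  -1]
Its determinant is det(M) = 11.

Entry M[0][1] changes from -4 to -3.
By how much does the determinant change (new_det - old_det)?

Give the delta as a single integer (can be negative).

Answer: -4

Derivation:
Cofactor C_01 = -4
Entry delta = -3 - -4 = 1
Det delta = entry_delta * cofactor = 1 * -4 = -4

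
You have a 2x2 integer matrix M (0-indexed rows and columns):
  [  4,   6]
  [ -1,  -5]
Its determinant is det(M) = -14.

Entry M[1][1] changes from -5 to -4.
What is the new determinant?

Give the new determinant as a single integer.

Answer: -10

Derivation:
det is linear in row 1: changing M[1][1] by delta changes det by delta * cofactor(1,1).
Cofactor C_11 = (-1)^(1+1) * minor(1,1) = 4
Entry delta = -4 - -5 = 1
Det delta = 1 * 4 = 4
New det = -14 + 4 = -10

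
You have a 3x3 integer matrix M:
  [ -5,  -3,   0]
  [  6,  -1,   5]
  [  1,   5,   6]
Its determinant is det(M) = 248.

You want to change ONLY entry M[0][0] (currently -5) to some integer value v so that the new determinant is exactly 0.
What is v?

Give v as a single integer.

det is linear in entry M[0][0]: det = old_det + (v - -5) * C_00
Cofactor C_00 = -31
Want det = 0: 248 + (v - -5) * -31 = 0
  (v - -5) = -248 / -31 = 8
  v = -5 + (8) = 3

Answer: 3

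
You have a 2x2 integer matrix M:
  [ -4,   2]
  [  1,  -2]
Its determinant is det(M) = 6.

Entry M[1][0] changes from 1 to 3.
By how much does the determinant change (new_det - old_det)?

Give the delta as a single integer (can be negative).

Answer: -4

Derivation:
Cofactor C_10 = -2
Entry delta = 3 - 1 = 2
Det delta = entry_delta * cofactor = 2 * -2 = -4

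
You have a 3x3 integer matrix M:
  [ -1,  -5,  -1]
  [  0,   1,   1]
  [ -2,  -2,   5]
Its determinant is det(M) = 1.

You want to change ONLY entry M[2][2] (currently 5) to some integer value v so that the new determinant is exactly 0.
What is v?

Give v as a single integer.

det is linear in entry M[2][2]: det = old_det + (v - 5) * C_22
Cofactor C_22 = -1
Want det = 0: 1 + (v - 5) * -1 = 0
  (v - 5) = -1 / -1 = 1
  v = 5 + (1) = 6

Answer: 6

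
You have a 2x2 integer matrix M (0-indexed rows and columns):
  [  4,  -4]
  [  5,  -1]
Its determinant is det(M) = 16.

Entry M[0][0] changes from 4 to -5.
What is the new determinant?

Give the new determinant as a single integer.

Answer: 25

Derivation:
det is linear in row 0: changing M[0][0] by delta changes det by delta * cofactor(0,0).
Cofactor C_00 = (-1)^(0+0) * minor(0,0) = -1
Entry delta = -5 - 4 = -9
Det delta = -9 * -1 = 9
New det = 16 + 9 = 25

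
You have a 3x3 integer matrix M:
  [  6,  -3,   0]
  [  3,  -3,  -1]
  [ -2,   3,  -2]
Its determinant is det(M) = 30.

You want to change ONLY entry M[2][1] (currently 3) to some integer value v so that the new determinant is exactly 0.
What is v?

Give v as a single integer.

det is linear in entry M[2][1]: det = old_det + (v - 3) * C_21
Cofactor C_21 = 6
Want det = 0: 30 + (v - 3) * 6 = 0
  (v - 3) = -30 / 6 = -5
  v = 3 + (-5) = -2

Answer: -2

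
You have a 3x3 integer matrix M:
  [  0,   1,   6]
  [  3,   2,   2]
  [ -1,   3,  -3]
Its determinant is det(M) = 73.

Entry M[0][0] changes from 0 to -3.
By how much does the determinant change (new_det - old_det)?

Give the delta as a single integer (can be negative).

Cofactor C_00 = -12
Entry delta = -3 - 0 = -3
Det delta = entry_delta * cofactor = -3 * -12 = 36

Answer: 36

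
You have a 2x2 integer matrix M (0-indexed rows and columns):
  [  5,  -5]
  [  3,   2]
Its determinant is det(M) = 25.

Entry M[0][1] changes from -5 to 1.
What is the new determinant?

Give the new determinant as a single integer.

det is linear in row 0: changing M[0][1] by delta changes det by delta * cofactor(0,1).
Cofactor C_01 = (-1)^(0+1) * minor(0,1) = -3
Entry delta = 1 - -5 = 6
Det delta = 6 * -3 = -18
New det = 25 + -18 = 7

Answer: 7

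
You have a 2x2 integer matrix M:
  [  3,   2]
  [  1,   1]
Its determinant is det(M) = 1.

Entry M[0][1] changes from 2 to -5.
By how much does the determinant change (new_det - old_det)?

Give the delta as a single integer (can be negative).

Answer: 7

Derivation:
Cofactor C_01 = -1
Entry delta = -5 - 2 = -7
Det delta = entry_delta * cofactor = -7 * -1 = 7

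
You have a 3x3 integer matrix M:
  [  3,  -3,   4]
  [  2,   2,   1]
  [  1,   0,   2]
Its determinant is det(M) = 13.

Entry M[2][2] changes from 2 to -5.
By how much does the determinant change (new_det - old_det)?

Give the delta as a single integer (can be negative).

Answer: -84

Derivation:
Cofactor C_22 = 12
Entry delta = -5 - 2 = -7
Det delta = entry_delta * cofactor = -7 * 12 = -84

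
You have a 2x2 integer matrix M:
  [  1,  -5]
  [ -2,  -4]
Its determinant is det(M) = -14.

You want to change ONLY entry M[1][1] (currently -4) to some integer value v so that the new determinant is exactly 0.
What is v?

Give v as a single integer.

det is linear in entry M[1][1]: det = old_det + (v - -4) * C_11
Cofactor C_11 = 1
Want det = 0: -14 + (v - -4) * 1 = 0
  (v - -4) = 14 / 1 = 14
  v = -4 + (14) = 10

Answer: 10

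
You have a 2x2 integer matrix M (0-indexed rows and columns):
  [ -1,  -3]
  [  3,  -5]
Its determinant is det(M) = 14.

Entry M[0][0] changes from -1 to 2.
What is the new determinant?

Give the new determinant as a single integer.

Answer: -1

Derivation:
det is linear in row 0: changing M[0][0] by delta changes det by delta * cofactor(0,0).
Cofactor C_00 = (-1)^(0+0) * minor(0,0) = -5
Entry delta = 2 - -1 = 3
Det delta = 3 * -5 = -15
New det = 14 + -15 = -1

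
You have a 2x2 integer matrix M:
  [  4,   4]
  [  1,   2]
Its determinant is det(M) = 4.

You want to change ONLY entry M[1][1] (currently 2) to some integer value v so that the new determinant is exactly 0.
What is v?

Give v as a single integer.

det is linear in entry M[1][1]: det = old_det + (v - 2) * C_11
Cofactor C_11 = 4
Want det = 0: 4 + (v - 2) * 4 = 0
  (v - 2) = -4 / 4 = -1
  v = 2 + (-1) = 1

Answer: 1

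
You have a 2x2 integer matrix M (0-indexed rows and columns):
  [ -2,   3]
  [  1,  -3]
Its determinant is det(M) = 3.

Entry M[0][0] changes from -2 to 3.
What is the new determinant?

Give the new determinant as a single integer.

det is linear in row 0: changing M[0][0] by delta changes det by delta * cofactor(0,0).
Cofactor C_00 = (-1)^(0+0) * minor(0,0) = -3
Entry delta = 3 - -2 = 5
Det delta = 5 * -3 = -15
New det = 3 + -15 = -12

Answer: -12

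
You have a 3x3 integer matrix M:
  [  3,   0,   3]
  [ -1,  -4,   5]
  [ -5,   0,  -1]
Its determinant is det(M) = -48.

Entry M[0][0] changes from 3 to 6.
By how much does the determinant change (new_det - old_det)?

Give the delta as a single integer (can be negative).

Cofactor C_00 = 4
Entry delta = 6 - 3 = 3
Det delta = entry_delta * cofactor = 3 * 4 = 12

Answer: 12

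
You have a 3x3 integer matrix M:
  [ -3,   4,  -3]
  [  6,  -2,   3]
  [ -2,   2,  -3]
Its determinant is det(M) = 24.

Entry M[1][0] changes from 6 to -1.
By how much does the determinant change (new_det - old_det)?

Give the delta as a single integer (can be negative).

Cofactor C_10 = 6
Entry delta = -1 - 6 = -7
Det delta = entry_delta * cofactor = -7 * 6 = -42

Answer: -42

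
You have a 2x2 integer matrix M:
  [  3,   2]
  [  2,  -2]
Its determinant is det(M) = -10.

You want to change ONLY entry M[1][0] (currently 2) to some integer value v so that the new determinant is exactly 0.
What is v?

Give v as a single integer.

det is linear in entry M[1][0]: det = old_det + (v - 2) * C_10
Cofactor C_10 = -2
Want det = 0: -10 + (v - 2) * -2 = 0
  (v - 2) = 10 / -2 = -5
  v = 2 + (-5) = -3

Answer: -3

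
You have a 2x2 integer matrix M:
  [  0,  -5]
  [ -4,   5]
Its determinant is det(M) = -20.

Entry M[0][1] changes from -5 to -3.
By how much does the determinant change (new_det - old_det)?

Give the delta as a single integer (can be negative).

Answer: 8

Derivation:
Cofactor C_01 = 4
Entry delta = -3 - -5 = 2
Det delta = entry_delta * cofactor = 2 * 4 = 8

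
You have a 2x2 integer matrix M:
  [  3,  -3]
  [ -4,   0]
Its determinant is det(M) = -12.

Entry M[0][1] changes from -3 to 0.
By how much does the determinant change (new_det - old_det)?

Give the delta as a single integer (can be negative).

Cofactor C_01 = 4
Entry delta = 0 - -3 = 3
Det delta = entry_delta * cofactor = 3 * 4 = 12

Answer: 12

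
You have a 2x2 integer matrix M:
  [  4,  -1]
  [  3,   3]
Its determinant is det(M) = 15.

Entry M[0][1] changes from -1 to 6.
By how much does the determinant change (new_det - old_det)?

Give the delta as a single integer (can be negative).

Cofactor C_01 = -3
Entry delta = 6 - -1 = 7
Det delta = entry_delta * cofactor = 7 * -3 = -21

Answer: -21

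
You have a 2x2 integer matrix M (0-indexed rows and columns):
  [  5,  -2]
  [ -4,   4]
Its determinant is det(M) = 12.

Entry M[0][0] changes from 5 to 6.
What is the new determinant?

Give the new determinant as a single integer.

det is linear in row 0: changing M[0][0] by delta changes det by delta * cofactor(0,0).
Cofactor C_00 = (-1)^(0+0) * minor(0,0) = 4
Entry delta = 6 - 5 = 1
Det delta = 1 * 4 = 4
New det = 12 + 4 = 16

Answer: 16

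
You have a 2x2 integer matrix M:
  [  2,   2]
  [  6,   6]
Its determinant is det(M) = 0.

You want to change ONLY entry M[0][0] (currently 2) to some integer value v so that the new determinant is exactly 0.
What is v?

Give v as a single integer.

Answer: 2

Derivation:
det is linear in entry M[0][0]: det = old_det + (v - 2) * C_00
Cofactor C_00 = 6
Want det = 0: 0 + (v - 2) * 6 = 0
  (v - 2) = 0 / 6 = 0
  v = 2 + (0) = 2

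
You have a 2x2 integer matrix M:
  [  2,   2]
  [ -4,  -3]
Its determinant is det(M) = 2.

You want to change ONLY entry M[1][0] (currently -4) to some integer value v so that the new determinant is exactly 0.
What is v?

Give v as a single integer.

Answer: -3

Derivation:
det is linear in entry M[1][0]: det = old_det + (v - -4) * C_10
Cofactor C_10 = -2
Want det = 0: 2 + (v - -4) * -2 = 0
  (v - -4) = -2 / -2 = 1
  v = -4 + (1) = -3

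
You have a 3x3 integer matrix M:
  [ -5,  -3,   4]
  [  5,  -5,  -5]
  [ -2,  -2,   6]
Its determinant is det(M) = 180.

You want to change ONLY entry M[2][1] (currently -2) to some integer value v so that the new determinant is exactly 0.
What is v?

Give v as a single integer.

Answer: 34

Derivation:
det is linear in entry M[2][1]: det = old_det + (v - -2) * C_21
Cofactor C_21 = -5
Want det = 0: 180 + (v - -2) * -5 = 0
  (v - -2) = -180 / -5 = 36
  v = -2 + (36) = 34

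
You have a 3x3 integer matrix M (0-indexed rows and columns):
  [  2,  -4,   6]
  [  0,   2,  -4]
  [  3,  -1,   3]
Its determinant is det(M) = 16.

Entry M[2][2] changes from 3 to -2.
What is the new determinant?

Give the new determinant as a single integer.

det is linear in row 2: changing M[2][2] by delta changes det by delta * cofactor(2,2).
Cofactor C_22 = (-1)^(2+2) * minor(2,2) = 4
Entry delta = -2 - 3 = -5
Det delta = -5 * 4 = -20
New det = 16 + -20 = -4

Answer: -4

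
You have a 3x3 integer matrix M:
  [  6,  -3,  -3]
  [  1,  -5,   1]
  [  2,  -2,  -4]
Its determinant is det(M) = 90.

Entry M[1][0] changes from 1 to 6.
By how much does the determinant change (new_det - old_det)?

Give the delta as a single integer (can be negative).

Answer: -30

Derivation:
Cofactor C_10 = -6
Entry delta = 6 - 1 = 5
Det delta = entry_delta * cofactor = 5 * -6 = -30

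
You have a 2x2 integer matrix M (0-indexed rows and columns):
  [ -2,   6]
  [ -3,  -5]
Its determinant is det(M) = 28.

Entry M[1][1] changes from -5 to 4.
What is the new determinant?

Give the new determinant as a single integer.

Answer: 10

Derivation:
det is linear in row 1: changing M[1][1] by delta changes det by delta * cofactor(1,1).
Cofactor C_11 = (-1)^(1+1) * minor(1,1) = -2
Entry delta = 4 - -5 = 9
Det delta = 9 * -2 = -18
New det = 28 + -18 = 10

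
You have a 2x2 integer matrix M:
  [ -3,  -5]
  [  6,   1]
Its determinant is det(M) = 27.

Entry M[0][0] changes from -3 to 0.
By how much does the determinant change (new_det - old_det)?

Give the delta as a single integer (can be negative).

Answer: 3

Derivation:
Cofactor C_00 = 1
Entry delta = 0 - -3 = 3
Det delta = entry_delta * cofactor = 3 * 1 = 3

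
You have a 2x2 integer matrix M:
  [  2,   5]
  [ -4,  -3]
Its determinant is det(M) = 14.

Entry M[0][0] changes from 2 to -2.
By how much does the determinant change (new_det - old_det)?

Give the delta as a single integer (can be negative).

Cofactor C_00 = -3
Entry delta = -2 - 2 = -4
Det delta = entry_delta * cofactor = -4 * -3 = 12

Answer: 12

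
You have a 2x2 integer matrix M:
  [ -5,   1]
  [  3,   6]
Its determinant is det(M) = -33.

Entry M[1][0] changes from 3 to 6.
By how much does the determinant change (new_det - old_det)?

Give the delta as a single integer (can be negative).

Answer: -3

Derivation:
Cofactor C_10 = -1
Entry delta = 6 - 3 = 3
Det delta = entry_delta * cofactor = 3 * -1 = -3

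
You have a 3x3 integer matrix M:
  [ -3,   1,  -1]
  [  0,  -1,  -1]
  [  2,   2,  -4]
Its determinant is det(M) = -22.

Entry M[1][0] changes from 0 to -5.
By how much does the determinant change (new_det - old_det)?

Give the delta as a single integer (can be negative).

Answer: -10

Derivation:
Cofactor C_10 = 2
Entry delta = -5 - 0 = -5
Det delta = entry_delta * cofactor = -5 * 2 = -10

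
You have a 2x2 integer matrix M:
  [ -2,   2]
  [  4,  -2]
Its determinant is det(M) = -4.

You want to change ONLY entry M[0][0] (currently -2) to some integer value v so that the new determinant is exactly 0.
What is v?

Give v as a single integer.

Answer: -4

Derivation:
det is linear in entry M[0][0]: det = old_det + (v - -2) * C_00
Cofactor C_00 = -2
Want det = 0: -4 + (v - -2) * -2 = 0
  (v - -2) = 4 / -2 = -2
  v = -2 + (-2) = -4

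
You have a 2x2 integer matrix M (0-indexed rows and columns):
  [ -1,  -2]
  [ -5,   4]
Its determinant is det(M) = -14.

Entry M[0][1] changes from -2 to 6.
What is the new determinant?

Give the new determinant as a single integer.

det is linear in row 0: changing M[0][1] by delta changes det by delta * cofactor(0,1).
Cofactor C_01 = (-1)^(0+1) * minor(0,1) = 5
Entry delta = 6 - -2 = 8
Det delta = 8 * 5 = 40
New det = -14 + 40 = 26

Answer: 26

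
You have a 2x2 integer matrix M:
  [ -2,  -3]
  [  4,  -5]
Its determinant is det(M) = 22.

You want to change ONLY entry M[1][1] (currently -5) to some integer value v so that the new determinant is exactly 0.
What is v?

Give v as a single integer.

det is linear in entry M[1][1]: det = old_det + (v - -5) * C_11
Cofactor C_11 = -2
Want det = 0: 22 + (v - -5) * -2 = 0
  (v - -5) = -22 / -2 = 11
  v = -5 + (11) = 6

Answer: 6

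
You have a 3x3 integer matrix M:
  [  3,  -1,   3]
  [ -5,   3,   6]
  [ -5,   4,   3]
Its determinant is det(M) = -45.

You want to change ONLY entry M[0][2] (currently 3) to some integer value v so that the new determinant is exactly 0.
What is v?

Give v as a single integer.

Answer: -6

Derivation:
det is linear in entry M[0][2]: det = old_det + (v - 3) * C_02
Cofactor C_02 = -5
Want det = 0: -45 + (v - 3) * -5 = 0
  (v - 3) = 45 / -5 = -9
  v = 3 + (-9) = -6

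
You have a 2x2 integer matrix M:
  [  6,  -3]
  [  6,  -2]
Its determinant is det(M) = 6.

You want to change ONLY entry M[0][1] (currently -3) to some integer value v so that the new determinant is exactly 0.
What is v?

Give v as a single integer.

Answer: -2

Derivation:
det is linear in entry M[0][1]: det = old_det + (v - -3) * C_01
Cofactor C_01 = -6
Want det = 0: 6 + (v - -3) * -6 = 0
  (v - -3) = -6 / -6 = 1
  v = -3 + (1) = -2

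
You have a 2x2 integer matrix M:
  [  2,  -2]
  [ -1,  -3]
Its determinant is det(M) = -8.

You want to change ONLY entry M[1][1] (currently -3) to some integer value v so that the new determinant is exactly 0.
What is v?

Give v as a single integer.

Answer: 1

Derivation:
det is linear in entry M[1][1]: det = old_det + (v - -3) * C_11
Cofactor C_11 = 2
Want det = 0: -8 + (v - -3) * 2 = 0
  (v - -3) = 8 / 2 = 4
  v = -3 + (4) = 1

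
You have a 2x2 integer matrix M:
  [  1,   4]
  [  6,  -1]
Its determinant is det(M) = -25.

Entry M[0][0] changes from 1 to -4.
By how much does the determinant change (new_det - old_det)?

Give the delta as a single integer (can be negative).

Answer: 5

Derivation:
Cofactor C_00 = -1
Entry delta = -4 - 1 = -5
Det delta = entry_delta * cofactor = -5 * -1 = 5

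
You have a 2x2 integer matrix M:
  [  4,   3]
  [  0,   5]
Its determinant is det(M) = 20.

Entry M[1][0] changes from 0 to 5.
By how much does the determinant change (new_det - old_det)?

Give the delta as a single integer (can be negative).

Cofactor C_10 = -3
Entry delta = 5 - 0 = 5
Det delta = entry_delta * cofactor = 5 * -3 = -15

Answer: -15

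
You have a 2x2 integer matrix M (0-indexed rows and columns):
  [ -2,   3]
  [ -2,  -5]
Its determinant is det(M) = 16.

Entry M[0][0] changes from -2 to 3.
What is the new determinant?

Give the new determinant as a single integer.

Answer: -9

Derivation:
det is linear in row 0: changing M[0][0] by delta changes det by delta * cofactor(0,0).
Cofactor C_00 = (-1)^(0+0) * minor(0,0) = -5
Entry delta = 3 - -2 = 5
Det delta = 5 * -5 = -25
New det = 16 + -25 = -9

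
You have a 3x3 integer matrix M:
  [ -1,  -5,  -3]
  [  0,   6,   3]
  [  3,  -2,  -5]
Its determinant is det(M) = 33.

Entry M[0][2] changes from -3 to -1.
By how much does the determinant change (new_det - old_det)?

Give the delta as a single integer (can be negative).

Cofactor C_02 = -18
Entry delta = -1 - -3 = 2
Det delta = entry_delta * cofactor = 2 * -18 = -36

Answer: -36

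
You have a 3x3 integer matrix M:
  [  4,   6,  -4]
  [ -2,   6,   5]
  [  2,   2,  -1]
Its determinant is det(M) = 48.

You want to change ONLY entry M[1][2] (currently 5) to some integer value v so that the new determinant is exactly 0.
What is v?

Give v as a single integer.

Answer: -7

Derivation:
det is linear in entry M[1][2]: det = old_det + (v - 5) * C_12
Cofactor C_12 = 4
Want det = 0: 48 + (v - 5) * 4 = 0
  (v - 5) = -48 / 4 = -12
  v = 5 + (-12) = -7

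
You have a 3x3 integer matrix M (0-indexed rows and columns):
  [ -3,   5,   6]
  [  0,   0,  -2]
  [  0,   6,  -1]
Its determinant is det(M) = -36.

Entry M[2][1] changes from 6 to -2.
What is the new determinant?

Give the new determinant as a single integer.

det is linear in row 2: changing M[2][1] by delta changes det by delta * cofactor(2,1).
Cofactor C_21 = (-1)^(2+1) * minor(2,1) = -6
Entry delta = -2 - 6 = -8
Det delta = -8 * -6 = 48
New det = -36 + 48 = 12

Answer: 12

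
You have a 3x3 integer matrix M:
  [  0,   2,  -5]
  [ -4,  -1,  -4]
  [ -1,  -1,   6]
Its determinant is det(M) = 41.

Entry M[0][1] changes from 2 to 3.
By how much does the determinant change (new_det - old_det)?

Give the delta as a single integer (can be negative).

Answer: 28

Derivation:
Cofactor C_01 = 28
Entry delta = 3 - 2 = 1
Det delta = entry_delta * cofactor = 1 * 28 = 28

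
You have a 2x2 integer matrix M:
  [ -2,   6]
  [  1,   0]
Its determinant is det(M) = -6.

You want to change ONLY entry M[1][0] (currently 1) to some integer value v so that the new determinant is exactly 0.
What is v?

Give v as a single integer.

det is linear in entry M[1][0]: det = old_det + (v - 1) * C_10
Cofactor C_10 = -6
Want det = 0: -6 + (v - 1) * -6 = 0
  (v - 1) = 6 / -6 = -1
  v = 1 + (-1) = 0

Answer: 0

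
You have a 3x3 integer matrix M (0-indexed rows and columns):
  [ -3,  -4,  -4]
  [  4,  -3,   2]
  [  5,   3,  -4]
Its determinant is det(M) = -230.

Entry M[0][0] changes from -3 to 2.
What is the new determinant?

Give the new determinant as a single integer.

det is linear in row 0: changing M[0][0] by delta changes det by delta * cofactor(0,0).
Cofactor C_00 = (-1)^(0+0) * minor(0,0) = 6
Entry delta = 2 - -3 = 5
Det delta = 5 * 6 = 30
New det = -230 + 30 = -200

Answer: -200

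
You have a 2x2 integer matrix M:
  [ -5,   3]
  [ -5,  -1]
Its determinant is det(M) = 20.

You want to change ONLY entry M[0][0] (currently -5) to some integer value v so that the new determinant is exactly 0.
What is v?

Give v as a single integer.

det is linear in entry M[0][0]: det = old_det + (v - -5) * C_00
Cofactor C_00 = -1
Want det = 0: 20 + (v - -5) * -1 = 0
  (v - -5) = -20 / -1 = 20
  v = -5 + (20) = 15

Answer: 15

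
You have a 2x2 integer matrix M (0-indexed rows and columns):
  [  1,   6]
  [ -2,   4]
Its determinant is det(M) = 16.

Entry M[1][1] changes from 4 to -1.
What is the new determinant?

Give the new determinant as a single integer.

Answer: 11

Derivation:
det is linear in row 1: changing M[1][1] by delta changes det by delta * cofactor(1,1).
Cofactor C_11 = (-1)^(1+1) * minor(1,1) = 1
Entry delta = -1 - 4 = -5
Det delta = -5 * 1 = -5
New det = 16 + -5 = 11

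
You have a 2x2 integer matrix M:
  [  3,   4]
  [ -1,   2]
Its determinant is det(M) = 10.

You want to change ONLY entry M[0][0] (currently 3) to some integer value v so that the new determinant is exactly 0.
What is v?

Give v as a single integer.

Answer: -2

Derivation:
det is linear in entry M[0][0]: det = old_det + (v - 3) * C_00
Cofactor C_00 = 2
Want det = 0: 10 + (v - 3) * 2 = 0
  (v - 3) = -10 / 2 = -5
  v = 3 + (-5) = -2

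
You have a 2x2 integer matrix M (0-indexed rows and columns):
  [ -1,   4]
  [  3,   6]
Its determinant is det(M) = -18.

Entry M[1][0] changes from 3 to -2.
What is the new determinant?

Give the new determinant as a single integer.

det is linear in row 1: changing M[1][0] by delta changes det by delta * cofactor(1,0).
Cofactor C_10 = (-1)^(1+0) * minor(1,0) = -4
Entry delta = -2 - 3 = -5
Det delta = -5 * -4 = 20
New det = -18 + 20 = 2

Answer: 2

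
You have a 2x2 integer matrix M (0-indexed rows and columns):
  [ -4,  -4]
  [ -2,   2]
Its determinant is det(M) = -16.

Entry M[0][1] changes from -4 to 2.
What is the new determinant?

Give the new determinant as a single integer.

det is linear in row 0: changing M[0][1] by delta changes det by delta * cofactor(0,1).
Cofactor C_01 = (-1)^(0+1) * minor(0,1) = 2
Entry delta = 2 - -4 = 6
Det delta = 6 * 2 = 12
New det = -16 + 12 = -4

Answer: -4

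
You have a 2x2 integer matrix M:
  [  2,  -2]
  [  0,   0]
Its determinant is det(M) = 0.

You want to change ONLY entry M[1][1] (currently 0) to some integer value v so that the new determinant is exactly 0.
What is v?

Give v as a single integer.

det is linear in entry M[1][1]: det = old_det + (v - 0) * C_11
Cofactor C_11 = 2
Want det = 0: 0 + (v - 0) * 2 = 0
  (v - 0) = 0 / 2 = 0
  v = 0 + (0) = 0

Answer: 0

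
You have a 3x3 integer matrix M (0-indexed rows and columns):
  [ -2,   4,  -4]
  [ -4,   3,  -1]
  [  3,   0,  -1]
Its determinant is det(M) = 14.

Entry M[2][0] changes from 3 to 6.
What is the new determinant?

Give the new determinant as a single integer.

Answer: 38

Derivation:
det is linear in row 2: changing M[2][0] by delta changes det by delta * cofactor(2,0).
Cofactor C_20 = (-1)^(2+0) * minor(2,0) = 8
Entry delta = 6 - 3 = 3
Det delta = 3 * 8 = 24
New det = 14 + 24 = 38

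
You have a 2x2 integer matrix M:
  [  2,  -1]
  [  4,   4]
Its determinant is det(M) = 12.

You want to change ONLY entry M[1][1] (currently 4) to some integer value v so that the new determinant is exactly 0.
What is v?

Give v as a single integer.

Answer: -2

Derivation:
det is linear in entry M[1][1]: det = old_det + (v - 4) * C_11
Cofactor C_11 = 2
Want det = 0: 12 + (v - 4) * 2 = 0
  (v - 4) = -12 / 2 = -6
  v = 4 + (-6) = -2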